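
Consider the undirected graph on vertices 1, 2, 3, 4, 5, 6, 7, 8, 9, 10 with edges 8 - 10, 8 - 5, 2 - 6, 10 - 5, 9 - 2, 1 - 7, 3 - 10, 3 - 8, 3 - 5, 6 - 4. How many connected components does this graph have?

3

Starting from 1 we can reach 1, 7. That is one component of size 2.
Starting from 2 we can reach 2, 4, 6, 9. That is one component of size 4.
Starting from 3 we can reach 3, 5, 8, 10. That is one component of size 4.
Total: 3 components.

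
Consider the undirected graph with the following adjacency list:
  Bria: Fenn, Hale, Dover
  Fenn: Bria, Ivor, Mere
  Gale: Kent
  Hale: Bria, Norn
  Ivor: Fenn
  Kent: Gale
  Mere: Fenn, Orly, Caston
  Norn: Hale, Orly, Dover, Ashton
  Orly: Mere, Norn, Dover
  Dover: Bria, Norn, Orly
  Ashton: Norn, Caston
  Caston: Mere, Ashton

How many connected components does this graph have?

2

Starting from Gale we can reach Gale, Kent. That is one component of size 2.
Starting from Bria we can reach Bria, Fenn, Hale, Ivor, Mere, Norn, Orly, Dover, Ashton, Caston. That is one component of size 10.
Total: 2 components.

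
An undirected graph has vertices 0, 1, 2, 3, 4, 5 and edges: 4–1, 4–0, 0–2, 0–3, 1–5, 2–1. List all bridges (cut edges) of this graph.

0-3, 1-5

The edges on the cycle 4-0-2-1-4 are not bridges since each lies on that cycle.
But removing 1–5 disconnects 1 from 5; removing 3–0 disconnects 3 from 0 — these are bridges.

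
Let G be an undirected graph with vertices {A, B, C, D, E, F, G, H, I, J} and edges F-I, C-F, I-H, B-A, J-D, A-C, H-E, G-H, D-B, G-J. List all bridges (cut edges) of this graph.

E-H

The edges on the cycle G-J-D-B-A-C-F-I-H-G are not bridges since each lies on that cycle.
But removing H-E disconnects H from E — this is a bridge.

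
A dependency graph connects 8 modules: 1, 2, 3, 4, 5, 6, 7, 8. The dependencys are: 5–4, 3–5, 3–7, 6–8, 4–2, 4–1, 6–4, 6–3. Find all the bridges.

The edges on the cycle 6-3-5-4-6 are not bridges since each lies on that cycle.
But removing 6–8 disconnects 6 from 8; removing 4–1 disconnects 4 from 1; removing 4–2 disconnects 4 from 2; removing 3–7 disconnects 3 from 7 — these are bridges.

1-4, 2-4, 3-7, 6-8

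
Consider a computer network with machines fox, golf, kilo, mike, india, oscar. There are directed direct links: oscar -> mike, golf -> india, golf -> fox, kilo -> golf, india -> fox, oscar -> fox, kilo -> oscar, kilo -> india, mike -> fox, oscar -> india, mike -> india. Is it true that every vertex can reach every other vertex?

There is no directed path from india to kilo, so the graph is not strongly connected.

No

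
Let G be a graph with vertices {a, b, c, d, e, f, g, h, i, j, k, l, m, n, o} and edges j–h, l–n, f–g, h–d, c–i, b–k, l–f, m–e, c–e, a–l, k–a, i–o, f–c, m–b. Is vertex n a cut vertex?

No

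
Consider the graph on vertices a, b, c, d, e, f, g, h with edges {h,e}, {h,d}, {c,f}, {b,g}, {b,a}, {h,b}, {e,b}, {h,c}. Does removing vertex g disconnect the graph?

Deleting g leaves 1 component (was 1), so g is not a cut vertex.

No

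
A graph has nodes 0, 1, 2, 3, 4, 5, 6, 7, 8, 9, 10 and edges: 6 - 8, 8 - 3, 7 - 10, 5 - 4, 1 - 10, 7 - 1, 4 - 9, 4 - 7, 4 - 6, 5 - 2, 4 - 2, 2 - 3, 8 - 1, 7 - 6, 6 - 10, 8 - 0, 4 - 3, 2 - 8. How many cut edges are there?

The edges on the cycle 7-6-10-7 are not bridges since each lies on that cycle.
But removing 8 - 0 disconnects 8 from 0; removing 9 - 4 disconnects 9 from 4 — these are bridges.
That makes 2 bridges.

2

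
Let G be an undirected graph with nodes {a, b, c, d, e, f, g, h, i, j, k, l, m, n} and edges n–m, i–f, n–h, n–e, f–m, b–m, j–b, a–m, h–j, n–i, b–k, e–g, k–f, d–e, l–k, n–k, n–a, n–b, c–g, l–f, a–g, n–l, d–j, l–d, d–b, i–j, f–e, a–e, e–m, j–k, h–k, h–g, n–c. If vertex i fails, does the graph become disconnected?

No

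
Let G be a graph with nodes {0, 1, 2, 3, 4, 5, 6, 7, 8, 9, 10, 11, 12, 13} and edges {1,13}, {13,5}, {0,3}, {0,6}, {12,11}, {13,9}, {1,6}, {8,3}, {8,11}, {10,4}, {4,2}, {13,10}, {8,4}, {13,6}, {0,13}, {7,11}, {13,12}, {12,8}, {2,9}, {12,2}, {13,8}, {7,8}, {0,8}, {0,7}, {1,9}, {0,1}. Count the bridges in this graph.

1

The edges on the cycle 7-8-11-7 are not bridges since each lies on that cycle.
But removing 13 - 5 disconnects 13 from 5 — this is a bridge.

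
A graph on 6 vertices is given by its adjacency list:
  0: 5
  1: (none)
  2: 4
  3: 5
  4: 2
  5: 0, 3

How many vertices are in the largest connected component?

3

1 is isolated — a component by itself.
Starting from 2 we can reach 2, 4. That is one component of size 2.
Starting from 0 we can reach 0, 3, 5. That is one component of size 3.
The largest has 3 vertices.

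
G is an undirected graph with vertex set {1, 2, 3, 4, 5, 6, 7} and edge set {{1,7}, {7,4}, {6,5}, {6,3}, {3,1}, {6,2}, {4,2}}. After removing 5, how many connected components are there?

1

With 5 gone, the remaining components are: {1, 2, 3, 4, 6, 7}.
That is 1 component.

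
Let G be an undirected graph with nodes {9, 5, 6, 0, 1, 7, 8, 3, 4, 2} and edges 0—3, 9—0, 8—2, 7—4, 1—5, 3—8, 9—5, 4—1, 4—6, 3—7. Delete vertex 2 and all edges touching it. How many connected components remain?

With 2 gone, the remaining components are: {0, 1, 3, 4, 5, 6, 7, 8, 9}.
That is 1 component.

1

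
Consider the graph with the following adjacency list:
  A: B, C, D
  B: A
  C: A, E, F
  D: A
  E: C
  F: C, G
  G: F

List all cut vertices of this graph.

A, C, F

Removing A increases the component count from 1 to 3, so A is a cut vertex.
Removing C increases the component count from 1 to 3, so C is a cut vertex.
Removing F increases the component count from 1 to 2, so F is a cut vertex.
By contrast removing D leaves 1 component; it is not a cut vertex. No other vertex is a cut vertex either.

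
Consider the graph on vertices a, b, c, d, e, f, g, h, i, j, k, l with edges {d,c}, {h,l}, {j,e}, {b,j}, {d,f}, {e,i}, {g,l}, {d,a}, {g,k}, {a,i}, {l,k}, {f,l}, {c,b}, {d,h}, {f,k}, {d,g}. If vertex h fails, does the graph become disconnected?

No

Deleting h leaves 1 component (was 1) (its neighbors d, l remain connected to each other), so h is not a cut vertex.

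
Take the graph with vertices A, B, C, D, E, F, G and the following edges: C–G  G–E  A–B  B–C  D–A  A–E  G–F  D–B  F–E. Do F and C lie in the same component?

From F we can reach A, B, C, D, E, F, G, which includes C.

Yes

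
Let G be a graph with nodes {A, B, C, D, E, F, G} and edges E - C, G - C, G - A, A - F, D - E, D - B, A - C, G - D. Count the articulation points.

Removing A increases the component count from 1 to 2, so A is a cut vertex.
Removing D increases the component count from 1 to 2, so D is a cut vertex.
By contrast removing F leaves 1 component; it is not a cut vertex. No other vertex is a cut vertex either.

2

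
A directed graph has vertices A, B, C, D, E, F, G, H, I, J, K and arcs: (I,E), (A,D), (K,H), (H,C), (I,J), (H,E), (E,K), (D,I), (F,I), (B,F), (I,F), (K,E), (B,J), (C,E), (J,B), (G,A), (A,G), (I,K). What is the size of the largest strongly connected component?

{C, E, H, K} are all mutually reachable — one SCC of size 4.
{B, F, I, J} are all mutually reachable — one SCC of size 4.
{A, G} are all mutually reachable — one SCC of size 2.
{D} is an SCC by itself.
The largest has 4 vertices.

4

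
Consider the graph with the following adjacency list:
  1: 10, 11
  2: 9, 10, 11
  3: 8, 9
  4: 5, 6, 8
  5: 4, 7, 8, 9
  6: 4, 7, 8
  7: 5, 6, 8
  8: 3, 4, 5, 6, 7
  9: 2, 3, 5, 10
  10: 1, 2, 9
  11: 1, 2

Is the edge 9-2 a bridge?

No

After removing 9-2, the path 9-10-2 still connects them, so the edge is not a bridge.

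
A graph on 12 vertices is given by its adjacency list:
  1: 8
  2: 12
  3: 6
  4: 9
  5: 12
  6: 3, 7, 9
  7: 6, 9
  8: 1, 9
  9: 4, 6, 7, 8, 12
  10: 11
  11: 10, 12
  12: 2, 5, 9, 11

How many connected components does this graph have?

Starting from 1 we can reach 1, 2, 3, 4, 5, 6, 7, 8, 9, 10, 11, 12. That is one component of size 12.
Total: 1 component.

1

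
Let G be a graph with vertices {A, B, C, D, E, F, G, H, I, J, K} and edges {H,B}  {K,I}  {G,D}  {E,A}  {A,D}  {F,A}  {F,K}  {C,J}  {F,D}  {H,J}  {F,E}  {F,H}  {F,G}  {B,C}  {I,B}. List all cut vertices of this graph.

F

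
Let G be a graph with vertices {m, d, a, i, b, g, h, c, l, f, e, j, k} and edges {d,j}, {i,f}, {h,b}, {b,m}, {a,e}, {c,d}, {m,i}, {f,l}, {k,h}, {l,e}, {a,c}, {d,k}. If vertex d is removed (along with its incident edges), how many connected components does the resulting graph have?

3

With d gone, the remaining components are: {g}; {j}; {a, b, c, e, f, h, i, k, l, m}.
That is 3 components.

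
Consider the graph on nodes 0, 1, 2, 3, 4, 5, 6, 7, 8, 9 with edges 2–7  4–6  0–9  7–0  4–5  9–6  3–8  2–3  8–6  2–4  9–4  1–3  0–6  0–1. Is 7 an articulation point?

No

Deleting 7 leaves 1 component (was 1) (its neighbors 0, 2 remain connected to each other), so 7 is not a cut vertex.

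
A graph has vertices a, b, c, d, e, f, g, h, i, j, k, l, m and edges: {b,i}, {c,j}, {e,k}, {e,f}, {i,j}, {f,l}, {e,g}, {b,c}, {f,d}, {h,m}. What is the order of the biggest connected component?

6

a is isolated — a component by itself.
Starting from h we can reach h, m. That is one component of size 2.
Starting from b we can reach b, c, i, j. That is one component of size 4.
Starting from d we can reach d, e, f, g, k, l. That is one component of size 6.
The largest has 6 vertices.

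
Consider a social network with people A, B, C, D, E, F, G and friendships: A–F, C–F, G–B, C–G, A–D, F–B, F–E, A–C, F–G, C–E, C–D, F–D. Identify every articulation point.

Removing A, for instance, still leaves 1 component. No single vertex removal increases the component count — the graph has no articulation points.

none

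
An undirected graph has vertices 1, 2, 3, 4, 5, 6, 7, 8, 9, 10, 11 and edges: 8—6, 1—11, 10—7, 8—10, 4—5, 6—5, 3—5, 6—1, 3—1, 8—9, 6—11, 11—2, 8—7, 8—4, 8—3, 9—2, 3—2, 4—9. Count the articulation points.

Removing 8 increases the component count from 1 to 2, so 8 is a cut vertex.
By contrast removing 3 leaves 1 component; it is not a cut vertex. No other vertex is a cut vertex either.

1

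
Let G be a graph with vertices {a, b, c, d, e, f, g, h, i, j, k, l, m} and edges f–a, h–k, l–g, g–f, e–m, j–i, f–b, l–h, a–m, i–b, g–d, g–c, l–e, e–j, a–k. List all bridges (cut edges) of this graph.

c-g, d-g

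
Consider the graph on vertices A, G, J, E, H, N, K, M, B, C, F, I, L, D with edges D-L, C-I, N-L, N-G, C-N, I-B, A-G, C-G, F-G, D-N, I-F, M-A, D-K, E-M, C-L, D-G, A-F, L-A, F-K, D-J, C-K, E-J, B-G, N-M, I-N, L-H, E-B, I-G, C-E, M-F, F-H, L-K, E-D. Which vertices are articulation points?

Removing J, for instance, still leaves 1 component. No single vertex removal increases the component count — the graph has no articulation points.

none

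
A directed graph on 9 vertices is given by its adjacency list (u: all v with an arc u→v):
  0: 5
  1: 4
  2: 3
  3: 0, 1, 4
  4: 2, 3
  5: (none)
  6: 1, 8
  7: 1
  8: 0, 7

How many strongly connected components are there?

{1, 2, 3, 4} are all mutually reachable — one SCC of size 4.
{7} is an SCC by itself.
{5} is an SCC by itself.
{0} is an SCC by itself.
{8} is an SCC by itself.
(and 1 more singleton SCC)
That gives 6 strongly connected components.

6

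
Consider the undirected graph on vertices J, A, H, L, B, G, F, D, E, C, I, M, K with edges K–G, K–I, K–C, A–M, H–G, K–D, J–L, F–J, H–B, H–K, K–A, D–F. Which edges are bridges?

A-K, A-M, B-H, C-K, D-F, D-K, F-J, I-K, J-L

The edges on the cycle H-K-G-H are not bridges since each lies on that cycle.
But removing K–C disconnects K from C; removing J–L disconnects J from L; removing H–B disconnects H from B; removing M–A disconnects M from A — these are bridges.
In total 9 edges are bridges.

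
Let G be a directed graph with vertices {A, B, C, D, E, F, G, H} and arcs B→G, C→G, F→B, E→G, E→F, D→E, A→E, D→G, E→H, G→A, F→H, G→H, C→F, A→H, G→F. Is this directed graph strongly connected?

No

There is no directed path from F to D, so the graph is not strongly connected.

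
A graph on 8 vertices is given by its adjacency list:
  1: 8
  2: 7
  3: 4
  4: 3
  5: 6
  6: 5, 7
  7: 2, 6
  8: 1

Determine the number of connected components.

Starting from 1 we can reach 1, 8. That is one component of size 2.
Starting from 3 we can reach 3, 4. That is one component of size 2.
Starting from 2 we can reach 2, 5, 6, 7. That is one component of size 4.
Total: 3 components.

3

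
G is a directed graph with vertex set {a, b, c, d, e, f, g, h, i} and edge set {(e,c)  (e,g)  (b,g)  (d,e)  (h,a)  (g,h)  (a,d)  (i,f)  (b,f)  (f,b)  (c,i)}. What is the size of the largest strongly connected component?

{a, b, c, d, e, f, g, h, i} are all mutually reachable — one SCC of size 9.
The largest has 9 vertices.

9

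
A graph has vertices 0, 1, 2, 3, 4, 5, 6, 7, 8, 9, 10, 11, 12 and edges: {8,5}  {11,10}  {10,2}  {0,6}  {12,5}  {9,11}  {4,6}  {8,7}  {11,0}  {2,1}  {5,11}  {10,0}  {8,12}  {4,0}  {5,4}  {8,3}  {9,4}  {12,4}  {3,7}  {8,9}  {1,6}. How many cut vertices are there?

1

Removing 8 increases the component count from 1 to 2, so 8 is a cut vertex.
By contrast removing 4 leaves 1 component; it is not a cut vertex. No other vertex is a cut vertex either.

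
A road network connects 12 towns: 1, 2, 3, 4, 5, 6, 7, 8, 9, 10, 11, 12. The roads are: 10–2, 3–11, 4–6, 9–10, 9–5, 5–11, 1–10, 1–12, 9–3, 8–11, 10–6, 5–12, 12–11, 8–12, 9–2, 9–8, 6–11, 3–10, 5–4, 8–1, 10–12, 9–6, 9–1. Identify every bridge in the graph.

The edges on the cycle 9-8-11-3-9 are not bridges since each lies on that cycle.
Every edge lies on some cycle, so there are no bridges.

none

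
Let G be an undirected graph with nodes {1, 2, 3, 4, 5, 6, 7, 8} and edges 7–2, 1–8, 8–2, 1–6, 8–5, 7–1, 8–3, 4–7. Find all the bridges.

1-6, 3-8, 4-7, 5-8

The edges on the cycle 7-1-8-2-7 are not bridges since each lies on that cycle.
But removing 8–3 disconnects 8 from 3; removing 8–5 disconnects 8 from 5; removing 1–6 disconnects 1 from 6; removing 4–7 disconnects 4 from 7 — these are bridges.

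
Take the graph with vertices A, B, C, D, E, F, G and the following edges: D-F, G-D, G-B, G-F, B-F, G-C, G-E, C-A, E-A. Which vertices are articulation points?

G

Removing G increases the component count from 1 to 2, so G is a cut vertex.
By contrast removing A leaves 1 component; it is not a cut vertex. No other vertex is a cut vertex either.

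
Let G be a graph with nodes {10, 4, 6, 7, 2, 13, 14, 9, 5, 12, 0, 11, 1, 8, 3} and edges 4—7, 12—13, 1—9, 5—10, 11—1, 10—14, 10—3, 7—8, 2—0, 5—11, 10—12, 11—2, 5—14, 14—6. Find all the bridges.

0-2, 1-11, 1-9, 10-12, 10-3, 11-2, 11-5, 12-13, 14-6, 4-7, 7-8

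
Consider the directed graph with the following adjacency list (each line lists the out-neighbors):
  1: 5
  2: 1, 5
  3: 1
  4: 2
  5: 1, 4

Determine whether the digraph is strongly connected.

No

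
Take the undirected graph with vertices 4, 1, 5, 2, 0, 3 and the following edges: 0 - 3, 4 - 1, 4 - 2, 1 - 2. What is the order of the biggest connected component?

5 is isolated — a component by itself.
Starting from 0 we can reach 0, 3. That is one component of size 2.
Starting from 1 we can reach 1, 2, 4. That is one component of size 3.
The largest has 3 vertices.

3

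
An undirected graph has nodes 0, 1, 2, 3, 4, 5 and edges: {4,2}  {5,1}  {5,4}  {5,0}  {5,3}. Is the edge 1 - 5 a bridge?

Removing 1 - 5 leaves no path between 1 and 5: the component count goes from 1 to 2. So it is a bridge.

Yes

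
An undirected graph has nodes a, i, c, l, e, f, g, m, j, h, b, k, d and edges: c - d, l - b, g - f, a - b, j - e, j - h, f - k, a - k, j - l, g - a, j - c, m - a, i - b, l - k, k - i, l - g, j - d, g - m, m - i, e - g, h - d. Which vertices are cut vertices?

j

Removing j increases the component count from 1 to 2, so j is a cut vertex.
By contrast removing d leaves 1 component; it is not a cut vertex. No other vertex is a cut vertex either.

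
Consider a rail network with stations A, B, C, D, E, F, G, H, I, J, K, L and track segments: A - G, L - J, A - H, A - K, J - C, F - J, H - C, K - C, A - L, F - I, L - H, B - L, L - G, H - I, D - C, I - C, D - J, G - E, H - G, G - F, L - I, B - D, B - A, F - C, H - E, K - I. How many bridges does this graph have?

The edges on the cycle B-A-K-I-H-L-B are not bridges since each lies on that cycle.
Every edge lies on some cycle, so there are no bridges.

0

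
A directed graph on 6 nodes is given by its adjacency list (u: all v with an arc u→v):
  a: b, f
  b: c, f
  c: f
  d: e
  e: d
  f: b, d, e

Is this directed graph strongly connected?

No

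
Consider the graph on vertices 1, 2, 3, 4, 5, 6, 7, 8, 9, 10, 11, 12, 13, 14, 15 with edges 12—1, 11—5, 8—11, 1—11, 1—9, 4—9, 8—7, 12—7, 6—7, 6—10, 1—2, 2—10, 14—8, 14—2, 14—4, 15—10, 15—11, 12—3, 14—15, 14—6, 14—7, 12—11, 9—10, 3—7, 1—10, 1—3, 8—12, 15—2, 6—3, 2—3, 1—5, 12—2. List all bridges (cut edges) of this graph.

none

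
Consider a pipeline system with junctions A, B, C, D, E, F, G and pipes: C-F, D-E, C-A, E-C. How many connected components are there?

3

G is isolated — a component by itself.
B is isolated — a component by itself.
Starting from A we can reach A, C, D, E, F. That is one component of size 5.
Total: 3 components.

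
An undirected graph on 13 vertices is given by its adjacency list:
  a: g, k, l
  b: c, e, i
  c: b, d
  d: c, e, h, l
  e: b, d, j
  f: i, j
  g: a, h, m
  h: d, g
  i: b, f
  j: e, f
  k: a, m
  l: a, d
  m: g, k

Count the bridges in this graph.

The edges on the cycle e-j-f-i-b-e are not bridges since each lies on that cycle.
Every edge lies on some cycle, so there are no bridges.

0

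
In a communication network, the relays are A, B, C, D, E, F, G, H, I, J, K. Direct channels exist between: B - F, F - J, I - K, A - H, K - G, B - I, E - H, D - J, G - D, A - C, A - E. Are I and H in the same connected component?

No

The component containing I is {B, D, F, G, I, J, K}, and H is not in it.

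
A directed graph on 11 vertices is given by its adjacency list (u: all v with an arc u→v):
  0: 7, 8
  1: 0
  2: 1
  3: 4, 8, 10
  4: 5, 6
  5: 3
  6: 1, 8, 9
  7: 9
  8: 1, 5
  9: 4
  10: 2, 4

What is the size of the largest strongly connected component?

11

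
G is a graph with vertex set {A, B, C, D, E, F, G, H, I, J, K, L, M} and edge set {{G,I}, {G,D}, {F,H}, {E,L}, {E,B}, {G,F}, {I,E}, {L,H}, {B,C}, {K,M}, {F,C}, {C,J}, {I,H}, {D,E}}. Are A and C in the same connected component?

The component containing A is {A}, and C is not in it.

No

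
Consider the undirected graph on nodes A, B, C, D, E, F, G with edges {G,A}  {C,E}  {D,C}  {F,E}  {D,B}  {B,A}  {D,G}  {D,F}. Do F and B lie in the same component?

Yes

From F we can reach A, B, C, D, E, F, G, which includes B.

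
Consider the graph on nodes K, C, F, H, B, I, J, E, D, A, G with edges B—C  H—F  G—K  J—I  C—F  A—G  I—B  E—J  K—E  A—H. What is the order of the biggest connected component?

D is isolated — a component by itself.
Starting from A we can reach A, B, C, E, F, G, H, I, J, K. That is one component of size 10.
The largest has 10 vertices.

10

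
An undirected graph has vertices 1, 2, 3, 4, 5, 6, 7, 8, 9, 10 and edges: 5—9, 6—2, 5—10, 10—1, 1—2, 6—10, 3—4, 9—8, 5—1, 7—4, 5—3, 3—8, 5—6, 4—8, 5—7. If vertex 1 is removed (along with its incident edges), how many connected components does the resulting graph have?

1

With 1 gone, the remaining components are: {2, 3, 4, 5, 6, 7, 8, 9, 10}.
That is 1 component.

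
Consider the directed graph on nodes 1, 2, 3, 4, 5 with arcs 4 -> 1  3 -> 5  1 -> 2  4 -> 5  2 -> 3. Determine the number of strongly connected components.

{3} is an SCC by itself.
{5} is an SCC by itself.
{4} is an SCC by itself.
{1} is an SCC by itself.
{2} is an SCC by itself.
That gives 5 strongly connected components.

5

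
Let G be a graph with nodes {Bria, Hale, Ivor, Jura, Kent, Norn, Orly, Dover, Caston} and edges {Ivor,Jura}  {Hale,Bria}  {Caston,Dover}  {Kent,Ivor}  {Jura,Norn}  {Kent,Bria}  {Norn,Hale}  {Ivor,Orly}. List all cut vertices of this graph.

Ivor

Removing Ivor increases the component count from 2 to 3, so Ivor is a cut vertex.
By contrast removing Hale leaves 2 components; it is not a cut vertex. No other vertex is a cut vertex either.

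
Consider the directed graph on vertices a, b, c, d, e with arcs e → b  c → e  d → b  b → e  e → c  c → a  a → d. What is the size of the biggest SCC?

{a, b, c, d, e} are all mutually reachable — one SCC of size 5.
The largest has 5 vertices.

5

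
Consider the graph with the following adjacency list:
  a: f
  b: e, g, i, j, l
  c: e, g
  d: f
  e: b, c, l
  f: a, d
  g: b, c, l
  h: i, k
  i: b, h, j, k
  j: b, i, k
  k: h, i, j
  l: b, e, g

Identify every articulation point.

b, f

Removing b increases the component count from 2 to 3, so b is a cut vertex.
Removing f increases the component count from 2 to 3, so f is a cut vertex.
By contrast removing h leaves 2 components; it is not a cut vertex. No other vertex is a cut vertex either.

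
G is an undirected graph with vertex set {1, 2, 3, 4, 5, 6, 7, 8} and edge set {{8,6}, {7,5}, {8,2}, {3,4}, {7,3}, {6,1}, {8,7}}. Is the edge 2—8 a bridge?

Yes

Removing 2—8 leaves no path between 2 and 8: the component count goes from 1 to 2. So it is a bridge.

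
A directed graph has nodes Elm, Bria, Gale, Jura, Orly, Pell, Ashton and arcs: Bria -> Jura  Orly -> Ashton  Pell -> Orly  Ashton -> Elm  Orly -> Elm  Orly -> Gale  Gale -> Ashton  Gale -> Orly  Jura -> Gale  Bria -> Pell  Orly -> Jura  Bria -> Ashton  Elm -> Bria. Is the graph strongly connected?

From Gale we can reach every vertex (Elm, Bria, Gale, Jura, Orly, Pell, Ashton), and every vertex can reach Gale (Elm, Bria, Gale, Jura, Orly, Pell, Ashton). So the whole graph is one strongly connected component.

Yes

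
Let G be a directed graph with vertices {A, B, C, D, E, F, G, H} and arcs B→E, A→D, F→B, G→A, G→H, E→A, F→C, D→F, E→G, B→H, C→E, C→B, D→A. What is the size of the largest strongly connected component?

{A, B, C, D, E, F, G} are all mutually reachable — one SCC of size 7.
{H} is an SCC by itself.
The largest has 7 vertices.

7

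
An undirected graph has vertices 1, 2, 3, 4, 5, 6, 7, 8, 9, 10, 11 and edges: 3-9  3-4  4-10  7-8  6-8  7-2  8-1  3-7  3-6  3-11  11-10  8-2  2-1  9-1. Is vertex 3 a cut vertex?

Yes

Deleting 3 raises the number of components from 2 to 3, so 3 is a cut vertex.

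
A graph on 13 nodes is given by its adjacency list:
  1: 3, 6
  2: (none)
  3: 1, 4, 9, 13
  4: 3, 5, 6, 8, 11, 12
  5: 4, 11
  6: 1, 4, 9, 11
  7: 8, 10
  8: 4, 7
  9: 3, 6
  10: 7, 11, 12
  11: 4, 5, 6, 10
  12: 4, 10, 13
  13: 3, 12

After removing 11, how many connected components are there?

With 11 gone, the remaining components are: {2}; {1, 3, 4, 5, 6, 7, 8, 9, 10, 12, 13}.
That is 2 components.

2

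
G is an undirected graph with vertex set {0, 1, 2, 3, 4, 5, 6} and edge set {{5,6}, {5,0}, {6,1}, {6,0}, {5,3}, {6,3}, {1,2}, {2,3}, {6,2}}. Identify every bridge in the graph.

none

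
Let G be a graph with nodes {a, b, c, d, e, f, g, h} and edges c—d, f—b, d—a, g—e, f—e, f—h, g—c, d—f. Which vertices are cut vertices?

d, f

Removing d increases the component count from 1 to 2, so d is a cut vertex.
Removing f increases the component count from 1 to 3, so f is a cut vertex.
By contrast removing c leaves 1 component; it is not a cut vertex. No other vertex is a cut vertex either.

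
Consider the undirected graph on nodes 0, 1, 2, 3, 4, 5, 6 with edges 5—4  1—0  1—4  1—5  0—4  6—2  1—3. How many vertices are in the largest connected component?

Starting from 2 we can reach 2, 6. That is one component of size 2.
Starting from 0 we can reach 0, 1, 3, 4, 5. That is one component of size 5.
The largest has 5 vertices.

5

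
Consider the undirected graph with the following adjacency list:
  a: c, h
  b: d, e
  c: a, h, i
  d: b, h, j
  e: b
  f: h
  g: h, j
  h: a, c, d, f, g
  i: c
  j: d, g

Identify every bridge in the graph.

b-d, b-e, c-i, f-h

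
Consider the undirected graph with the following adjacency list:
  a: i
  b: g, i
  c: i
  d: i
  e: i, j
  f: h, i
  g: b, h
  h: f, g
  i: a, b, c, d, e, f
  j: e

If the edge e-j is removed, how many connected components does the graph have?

Before removal there is 1 component.
e-j is a bridge — removing it separates e's side from j's side.
After removal: 2 components.

2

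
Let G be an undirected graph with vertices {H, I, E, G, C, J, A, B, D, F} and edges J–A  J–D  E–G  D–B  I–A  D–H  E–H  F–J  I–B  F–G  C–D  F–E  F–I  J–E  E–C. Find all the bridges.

The edges on the cycle J-E-C-D-J are not bridges since each lies on that cycle.
Every edge lies on some cycle, so there are no bridges.

none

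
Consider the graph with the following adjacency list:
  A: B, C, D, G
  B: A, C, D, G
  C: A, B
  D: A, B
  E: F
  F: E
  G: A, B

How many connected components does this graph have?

2

Starting from E we can reach E, F. That is one component of size 2.
Starting from A we can reach A, B, C, D, G. That is one component of size 5.
Total: 2 components.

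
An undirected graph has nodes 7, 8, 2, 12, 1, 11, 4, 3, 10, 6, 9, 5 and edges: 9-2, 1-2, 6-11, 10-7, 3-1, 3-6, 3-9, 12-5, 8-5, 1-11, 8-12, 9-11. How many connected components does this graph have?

4 is isolated — a component by itself.
Starting from 7 we can reach 7, 10. That is one component of size 2.
Starting from 5 we can reach 5, 8, 12. That is one component of size 3.
Starting from 1 we can reach 1, 2, 3, 6, 9, 11. That is one component of size 6.
Total: 4 components.

4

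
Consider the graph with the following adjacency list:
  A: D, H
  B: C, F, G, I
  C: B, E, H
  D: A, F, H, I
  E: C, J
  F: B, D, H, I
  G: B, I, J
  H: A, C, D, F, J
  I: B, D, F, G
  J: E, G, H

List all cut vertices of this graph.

Removing A, for instance, still leaves 1 component. No single vertex removal increases the component count — the graph has no articulation points.

none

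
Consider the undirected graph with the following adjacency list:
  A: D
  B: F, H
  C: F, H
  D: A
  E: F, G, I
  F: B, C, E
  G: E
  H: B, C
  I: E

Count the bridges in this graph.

4

The edges on the cycle F-C-H-B-F are not bridges since each lies on that cycle.
But removing I-E disconnects I from E; removing E-G disconnects E from G; removing F-E disconnects F from E; removing A-D disconnects A from D — these are bridges.
That makes 4 bridges.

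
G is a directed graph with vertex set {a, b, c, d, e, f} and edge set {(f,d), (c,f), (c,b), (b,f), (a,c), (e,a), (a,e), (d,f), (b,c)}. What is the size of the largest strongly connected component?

2

{d, f} are all mutually reachable — one SCC of size 2.
{a, e} are all mutually reachable — one SCC of size 2.
{b, c} are all mutually reachable — one SCC of size 2.
The largest has 2 vertices.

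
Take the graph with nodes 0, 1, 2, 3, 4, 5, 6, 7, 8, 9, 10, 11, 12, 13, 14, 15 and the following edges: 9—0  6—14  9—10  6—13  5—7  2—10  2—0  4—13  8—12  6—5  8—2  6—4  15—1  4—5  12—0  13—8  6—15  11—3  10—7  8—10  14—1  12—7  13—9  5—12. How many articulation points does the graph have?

Removing 6 increases the component count from 2 to 3, so 6 is a cut vertex.
By contrast removing 15 leaves 2 components; it is not a cut vertex. No other vertex is a cut vertex either.

1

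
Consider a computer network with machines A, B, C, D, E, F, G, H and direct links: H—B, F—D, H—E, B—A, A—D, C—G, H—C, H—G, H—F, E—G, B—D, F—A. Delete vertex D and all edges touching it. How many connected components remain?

With D gone, the remaining components are: {A, B, C, E, F, G, H}.
That is 1 component.

1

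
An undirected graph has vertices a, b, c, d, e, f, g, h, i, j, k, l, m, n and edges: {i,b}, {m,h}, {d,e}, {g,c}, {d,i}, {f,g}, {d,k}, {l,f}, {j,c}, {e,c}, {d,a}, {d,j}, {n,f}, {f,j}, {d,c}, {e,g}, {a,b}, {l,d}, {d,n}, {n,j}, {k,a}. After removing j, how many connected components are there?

With j gone, the remaining components are: {h, m}; {a, b, c, d, e, f, g, i, k, l, n}.
That is 2 components.

2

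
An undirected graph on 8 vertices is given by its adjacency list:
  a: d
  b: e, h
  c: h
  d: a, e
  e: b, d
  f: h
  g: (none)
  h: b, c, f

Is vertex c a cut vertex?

Deleting c leaves 2 components (was 2), so c is not a cut vertex.

No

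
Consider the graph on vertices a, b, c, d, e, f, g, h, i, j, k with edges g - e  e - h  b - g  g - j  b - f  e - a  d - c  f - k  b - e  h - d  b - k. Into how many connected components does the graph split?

2

i is isolated — a component by itself.
Starting from a we can reach a, b, c, d, e, f, g, h, j, k. That is one component of size 10.
Total: 2 components.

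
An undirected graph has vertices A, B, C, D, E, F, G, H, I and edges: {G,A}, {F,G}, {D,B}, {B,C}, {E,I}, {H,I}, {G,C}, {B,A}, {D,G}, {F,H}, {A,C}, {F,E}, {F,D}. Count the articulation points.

1

Removing F increases the component count from 1 to 2, so F is a cut vertex.
By contrast removing D leaves 1 component; it is not a cut vertex. No other vertex is a cut vertex either.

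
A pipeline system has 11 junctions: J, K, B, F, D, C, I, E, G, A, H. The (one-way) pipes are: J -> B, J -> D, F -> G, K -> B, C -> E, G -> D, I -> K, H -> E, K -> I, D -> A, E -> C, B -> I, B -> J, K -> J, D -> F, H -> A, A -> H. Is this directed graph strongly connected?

No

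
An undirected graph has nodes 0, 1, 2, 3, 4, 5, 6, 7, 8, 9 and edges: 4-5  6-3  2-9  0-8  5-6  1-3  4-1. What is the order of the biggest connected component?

7 is isolated — a component by itself.
Starting from 0 we can reach 0, 8. That is one component of size 2.
Starting from 2 we can reach 2, 9. That is one component of size 2.
Starting from 1 we can reach 1, 3, 4, 5, 6. That is one component of size 5.
The largest has 5 vertices.

5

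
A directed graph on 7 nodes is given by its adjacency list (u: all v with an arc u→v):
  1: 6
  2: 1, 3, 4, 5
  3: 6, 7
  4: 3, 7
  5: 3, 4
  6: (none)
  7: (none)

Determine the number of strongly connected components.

7

{4} is an SCC by itself.
{6} is an SCC by itself.
{7} is an SCC by itself.
{3} is an SCC by itself.
{1} is an SCC by itself.
(and 2 more singleton SCCs)
That gives 7 strongly connected components.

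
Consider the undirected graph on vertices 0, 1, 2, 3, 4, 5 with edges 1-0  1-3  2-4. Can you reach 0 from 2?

No

The component containing 2 is {2, 4}, and 0 is not in it.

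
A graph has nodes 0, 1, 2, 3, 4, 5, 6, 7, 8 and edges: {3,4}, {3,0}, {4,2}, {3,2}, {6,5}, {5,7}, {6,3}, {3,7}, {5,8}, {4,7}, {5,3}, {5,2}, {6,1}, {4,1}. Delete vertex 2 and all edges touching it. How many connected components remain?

With 2 gone, the remaining components are: {0, 1, 3, 4, 5, 6, 7, 8}.
That is 1 component.

1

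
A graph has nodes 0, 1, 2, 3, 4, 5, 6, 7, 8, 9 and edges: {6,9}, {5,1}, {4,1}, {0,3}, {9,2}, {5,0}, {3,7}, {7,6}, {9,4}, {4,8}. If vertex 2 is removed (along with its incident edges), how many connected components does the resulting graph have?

1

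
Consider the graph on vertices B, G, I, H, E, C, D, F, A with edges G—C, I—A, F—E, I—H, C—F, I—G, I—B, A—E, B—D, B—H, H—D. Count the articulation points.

1

Removing I increases the component count from 1 to 2, so I is a cut vertex.
By contrast removing F leaves 1 component; it is not a cut vertex. No other vertex is a cut vertex either.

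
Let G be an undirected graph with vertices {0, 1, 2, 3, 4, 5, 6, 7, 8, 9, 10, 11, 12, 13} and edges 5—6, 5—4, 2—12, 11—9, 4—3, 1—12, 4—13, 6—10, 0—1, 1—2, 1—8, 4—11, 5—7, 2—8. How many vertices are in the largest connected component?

9

Starting from 0 we can reach 0, 1, 2, 8, 12. That is one component of size 5.
Starting from 3 we can reach 3, 4, 5, 6, 7, 9, 10, 11, 13. That is one component of size 9.
The largest has 9 vertices.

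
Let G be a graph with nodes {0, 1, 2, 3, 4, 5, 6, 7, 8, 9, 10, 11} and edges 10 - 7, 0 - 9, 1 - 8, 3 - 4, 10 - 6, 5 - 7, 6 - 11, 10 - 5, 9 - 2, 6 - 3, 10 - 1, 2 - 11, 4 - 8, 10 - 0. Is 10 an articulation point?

Yes

Deleting 10 raises the number of components from 1 to 2, so 10 is a cut vertex.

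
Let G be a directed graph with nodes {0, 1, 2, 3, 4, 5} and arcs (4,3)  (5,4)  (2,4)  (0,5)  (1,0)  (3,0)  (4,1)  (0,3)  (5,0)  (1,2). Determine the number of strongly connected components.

1

{0, 1, 2, 3, 4, 5} are all mutually reachable — one SCC of size 6.
That gives 1 strongly connected component.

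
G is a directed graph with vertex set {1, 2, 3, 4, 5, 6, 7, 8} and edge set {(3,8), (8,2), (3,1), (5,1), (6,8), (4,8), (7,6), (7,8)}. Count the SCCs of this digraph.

{6} is an SCC by itself.
{2} is an SCC by itself.
{1} is an SCC by itself.
{4} is an SCC by itself.
{5} is an SCC by itself.
(and 3 more singleton SCCs)
That gives 8 strongly connected components.

8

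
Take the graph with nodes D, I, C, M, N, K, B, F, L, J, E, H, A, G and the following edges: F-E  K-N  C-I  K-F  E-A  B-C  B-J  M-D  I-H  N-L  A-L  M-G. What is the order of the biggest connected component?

6

Starting from D we can reach D, G, M. That is one component of size 3.
Starting from B we can reach B, C, H, I, J. That is one component of size 5.
Starting from A we can reach A, E, F, K, L, N. That is one component of size 6.
The largest has 6 vertices.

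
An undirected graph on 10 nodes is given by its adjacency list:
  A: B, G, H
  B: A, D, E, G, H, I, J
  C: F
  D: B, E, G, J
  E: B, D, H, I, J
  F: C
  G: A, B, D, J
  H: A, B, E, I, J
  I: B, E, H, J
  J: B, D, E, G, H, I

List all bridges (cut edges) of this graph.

C-F

The edges on the cycle A-B-H-J-G-A are not bridges since each lies on that cycle.
But removing C-F disconnects C from F — this is a bridge.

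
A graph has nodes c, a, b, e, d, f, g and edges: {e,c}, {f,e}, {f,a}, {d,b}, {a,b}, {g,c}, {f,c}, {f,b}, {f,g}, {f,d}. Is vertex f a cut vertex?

Yes

Deleting f raises the number of components from 1 to 2, so f is a cut vertex.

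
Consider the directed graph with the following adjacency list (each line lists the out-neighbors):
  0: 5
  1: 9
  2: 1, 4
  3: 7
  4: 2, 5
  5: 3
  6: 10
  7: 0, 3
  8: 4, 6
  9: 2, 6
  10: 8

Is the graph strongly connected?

There is no directed path from 3 to 1, so the graph is not strongly connected.

No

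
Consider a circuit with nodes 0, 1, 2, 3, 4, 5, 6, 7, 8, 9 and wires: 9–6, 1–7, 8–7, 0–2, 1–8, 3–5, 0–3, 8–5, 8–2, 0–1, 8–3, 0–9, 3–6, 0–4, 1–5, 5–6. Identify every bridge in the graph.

0-4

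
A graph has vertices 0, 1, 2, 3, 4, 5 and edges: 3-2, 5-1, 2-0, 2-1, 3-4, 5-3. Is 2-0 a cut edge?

Yes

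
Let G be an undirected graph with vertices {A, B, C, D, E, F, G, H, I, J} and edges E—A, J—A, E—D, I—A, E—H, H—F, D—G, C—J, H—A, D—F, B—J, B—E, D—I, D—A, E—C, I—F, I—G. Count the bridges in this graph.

0

The edges on the cycle B-E-C-J-B are not bridges since each lies on that cycle.
Every edge lies on some cycle, so there are no bridges.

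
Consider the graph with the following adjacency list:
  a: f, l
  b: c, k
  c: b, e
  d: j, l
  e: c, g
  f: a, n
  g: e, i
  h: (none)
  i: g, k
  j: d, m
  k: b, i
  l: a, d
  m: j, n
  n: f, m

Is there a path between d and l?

From d we can reach a, d, f, j, l, m, n, which includes l.

Yes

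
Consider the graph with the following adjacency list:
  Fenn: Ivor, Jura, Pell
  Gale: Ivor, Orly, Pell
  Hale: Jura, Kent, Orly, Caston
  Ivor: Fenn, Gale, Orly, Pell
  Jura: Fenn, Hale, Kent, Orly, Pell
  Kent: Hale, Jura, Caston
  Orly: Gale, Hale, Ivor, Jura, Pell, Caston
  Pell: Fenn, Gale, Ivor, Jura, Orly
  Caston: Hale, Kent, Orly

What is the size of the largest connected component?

9

Starting from Fenn we can reach Fenn, Gale, Hale, Ivor, Jura, Kent, Orly, Pell, Caston. That is one component of size 9.
The largest has 9 vertices.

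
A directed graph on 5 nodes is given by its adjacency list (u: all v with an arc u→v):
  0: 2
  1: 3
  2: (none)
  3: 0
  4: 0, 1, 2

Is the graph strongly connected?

There is no directed path from 0 to 3, so the graph is not strongly connected.

No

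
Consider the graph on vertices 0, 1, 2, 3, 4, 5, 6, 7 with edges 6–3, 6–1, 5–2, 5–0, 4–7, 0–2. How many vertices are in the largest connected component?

Starting from 4 we can reach 4, 7. That is one component of size 2.
Starting from 1 we can reach 1, 3, 6. That is one component of size 3.
Starting from 0 we can reach 0, 2, 5. That is one component of size 3.
The largest has 3 vertices.

3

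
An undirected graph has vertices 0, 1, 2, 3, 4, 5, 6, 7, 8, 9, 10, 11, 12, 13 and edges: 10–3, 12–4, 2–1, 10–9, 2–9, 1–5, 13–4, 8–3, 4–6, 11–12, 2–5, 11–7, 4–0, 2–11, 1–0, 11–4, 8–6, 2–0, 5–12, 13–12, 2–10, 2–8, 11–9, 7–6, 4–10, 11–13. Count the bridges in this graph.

0

The edges on the cycle 2-1-5-12-13-11-2 are not bridges since each lies on that cycle.
Every edge lies on some cycle, so there are no bridges.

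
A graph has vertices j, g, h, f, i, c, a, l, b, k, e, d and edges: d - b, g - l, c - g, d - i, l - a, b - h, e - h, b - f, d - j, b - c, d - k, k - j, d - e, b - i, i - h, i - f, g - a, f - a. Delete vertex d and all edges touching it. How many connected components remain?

2

With d gone, the remaining components are: {j, k}; {a, b, c, e, f, g, h, i, l}.
That is 2 components.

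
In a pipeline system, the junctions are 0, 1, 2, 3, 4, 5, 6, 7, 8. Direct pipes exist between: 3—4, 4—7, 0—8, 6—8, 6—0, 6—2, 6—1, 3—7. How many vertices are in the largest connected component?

5 is isolated — a component by itself.
Starting from 3 we can reach 3, 4, 7. That is one component of size 3.
Starting from 0 we can reach 0, 1, 2, 6, 8. That is one component of size 5.
The largest has 5 vertices.

5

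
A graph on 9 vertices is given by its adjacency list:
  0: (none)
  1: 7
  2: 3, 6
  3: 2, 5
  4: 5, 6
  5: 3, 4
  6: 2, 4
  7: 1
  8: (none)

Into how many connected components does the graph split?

0 is isolated — a component by itself.
8 is isolated — a component by itself.
Starting from 1 we can reach 1, 7. That is one component of size 2.
Starting from 2 we can reach 2, 3, 4, 5, 6. That is one component of size 5.
Total: 4 components.

4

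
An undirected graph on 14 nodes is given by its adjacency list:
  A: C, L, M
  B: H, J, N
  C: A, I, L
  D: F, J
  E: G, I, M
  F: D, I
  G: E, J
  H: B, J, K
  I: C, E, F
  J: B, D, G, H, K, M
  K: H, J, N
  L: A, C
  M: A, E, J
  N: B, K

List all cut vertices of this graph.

Removing J increases the component count from 1 to 2, so J is a cut vertex.
By contrast removing H leaves 1 component; it is not a cut vertex. No other vertex is a cut vertex either.

J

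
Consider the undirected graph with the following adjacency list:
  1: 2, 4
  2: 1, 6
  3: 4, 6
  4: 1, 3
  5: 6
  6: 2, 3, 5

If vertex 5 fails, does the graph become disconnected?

No

Deleting 5 leaves 1 component (was 1), so 5 is not a cut vertex.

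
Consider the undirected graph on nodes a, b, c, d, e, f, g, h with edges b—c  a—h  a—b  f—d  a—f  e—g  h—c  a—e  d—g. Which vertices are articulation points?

a

Removing a increases the component count from 1 to 2, so a is a cut vertex.
By contrast removing g leaves 1 component; it is not a cut vertex. No other vertex is a cut vertex either.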